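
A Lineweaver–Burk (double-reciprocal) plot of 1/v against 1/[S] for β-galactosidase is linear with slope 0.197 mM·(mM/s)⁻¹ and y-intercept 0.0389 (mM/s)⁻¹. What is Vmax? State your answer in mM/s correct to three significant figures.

The y-intercept of a Lineweaver–Burk plot equals 1/Vmax, so Vmax = 1/0.0389 = 25.7 mM/s.

25.7 mM/s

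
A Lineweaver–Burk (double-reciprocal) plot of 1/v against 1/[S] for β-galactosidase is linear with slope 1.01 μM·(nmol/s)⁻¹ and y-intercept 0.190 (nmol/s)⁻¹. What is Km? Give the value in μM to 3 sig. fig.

y-intercept = 1/Vmax ⇒ Vmax = 5.26 nmol/s; slope = Km/Vmax ⇒ Km = slope × Vmax.
Km = 1.01 × 5.26 = 5.32 μM.

5.32 μM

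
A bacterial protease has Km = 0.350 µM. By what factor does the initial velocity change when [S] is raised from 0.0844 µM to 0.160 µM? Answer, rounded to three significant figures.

1.61

Since Vmax cancels, v₂/v₁ = [S]₂(Km+[S]₁) / [S]₁(Km+[S]₂).
= 0.160×(0.350+0.0844) / (0.0844×(0.350+0.160)) = 0.06950/0.04304 = 1.61.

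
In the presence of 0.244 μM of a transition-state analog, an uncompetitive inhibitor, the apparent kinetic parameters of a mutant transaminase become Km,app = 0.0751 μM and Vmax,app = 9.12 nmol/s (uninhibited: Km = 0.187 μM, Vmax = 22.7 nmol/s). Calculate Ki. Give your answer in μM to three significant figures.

Uncompetitive: Vmax,app = Vmax/α (and Km,app = Km/α) with α = 1 + [I]/Ki.
α = Vmax/Vmax,app = 22.7/9.12 = 2.489.
Since α = 1 + [I]/Ki, [I]/Ki = 2.489 − 1 = 1.489 and Ki = 0.244/1.489 = 0.164 μM.

0.164 μM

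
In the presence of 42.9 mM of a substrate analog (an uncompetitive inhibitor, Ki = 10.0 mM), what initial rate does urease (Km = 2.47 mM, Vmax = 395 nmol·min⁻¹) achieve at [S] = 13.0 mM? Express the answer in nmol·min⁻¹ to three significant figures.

α = 1 + [I]/Ki = 1 + 42.9/10.0 = 5.290.
For an uncompetitive inhibitor, both parameters are divided by α, giving Vmax/α and Km/α: Km,app = 0.467 mM, Vmax,app = 74.7 nmol·min⁻¹.
v = Vmax,app·[S]/(Km,app + [S]) = 74.7 × 13.0/(0.467 + 13.0) = 72.1 nmol·min⁻¹.

72.1 nmol·min⁻¹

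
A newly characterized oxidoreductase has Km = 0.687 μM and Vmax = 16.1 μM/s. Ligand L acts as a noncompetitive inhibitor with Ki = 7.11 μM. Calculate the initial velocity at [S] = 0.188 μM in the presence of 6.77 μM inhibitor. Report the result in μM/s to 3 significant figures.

α = 1 + [I]/Ki = 1 + 6.77/7.11 = 1.952.
For a noncompetitive inhibitor, Vmax is reduced to Vmax/α while Km is unchanged: Km,app = 0.687 μM, Vmax,app = 8.25 μM/s.
v = Vmax,app·[S]/(Km,app + [S]) = 8.25 × 0.188/(0.687 + 0.188) = 1.77 μM/s.

1.77 μM/s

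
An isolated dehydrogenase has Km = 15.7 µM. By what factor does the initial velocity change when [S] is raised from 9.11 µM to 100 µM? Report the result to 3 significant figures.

The fractional saturations are [S]/(Km+[S]) = 9.11/24.81 = 0.3672 and 100/115.7 = 0.8643.
v₂/v₁ is just their ratio: 0.8643/0.3672 = 2.35.

2.35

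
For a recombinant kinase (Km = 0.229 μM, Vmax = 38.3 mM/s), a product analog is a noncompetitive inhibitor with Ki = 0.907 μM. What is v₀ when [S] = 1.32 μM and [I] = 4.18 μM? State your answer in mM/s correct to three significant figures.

With α = 1 + [I]/Ki = 1 + 4.18/0.907 = 5.609, the noncompetitive rate law is v = (Vmax/α)·[S] / (Km + [S]).
v = (38.3/5.609)×1.32 / (0.229 + 1.32) = 9.014/1.549 = 5.82 mM/s.

5.82 mM/s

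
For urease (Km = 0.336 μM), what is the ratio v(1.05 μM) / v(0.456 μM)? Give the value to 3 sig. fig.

The fractional saturations are [S]/(Km+[S]) = 0.456/0.7920 = 0.5758 and 1.05/1.386 = 0.7576.
v₂/v₁ is just their ratio: 0.7576/0.5758 = 1.32.

1.32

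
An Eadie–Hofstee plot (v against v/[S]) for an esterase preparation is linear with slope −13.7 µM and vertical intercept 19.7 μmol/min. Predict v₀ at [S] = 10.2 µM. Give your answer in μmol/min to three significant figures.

8.41 μmol/min

In the Eadie–Hofstee form v = Vmax − Km·(v/[S]), the slope is −Km and the intercept is Vmax, so Km = 13.7 µM and Vmax = 19.7 μmol/min.
v = 19.7 × 10.2/(13.7 + 10.2) = 8.41 μmol/min.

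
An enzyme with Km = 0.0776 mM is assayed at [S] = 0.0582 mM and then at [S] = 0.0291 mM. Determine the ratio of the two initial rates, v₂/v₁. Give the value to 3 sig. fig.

0.636

The fractional saturations are [S]/(Km+[S]) = 0.0582/0.1358 = 0.4286 and 0.0291/0.1067 = 0.2727.
v₂/v₁ is just their ratio: 0.2727/0.4286 = 0.636.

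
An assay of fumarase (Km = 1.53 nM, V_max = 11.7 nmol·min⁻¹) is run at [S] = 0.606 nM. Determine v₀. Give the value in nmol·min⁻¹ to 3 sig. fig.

3.32 nmol·min⁻¹

v = Vmax·[S]/(Km + [S]) = 11.7 × 0.606 / (1.53 + 0.606)
  = 7.090 / 2.136 = 3.32 nmol·min⁻¹.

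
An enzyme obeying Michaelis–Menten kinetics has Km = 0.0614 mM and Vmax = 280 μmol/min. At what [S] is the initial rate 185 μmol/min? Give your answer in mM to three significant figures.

The required fractional saturation is v/Vmax = 185/280 = 0.6607.
Then [S]/(Km+[S]) = 0.6607 ⇒ [S] = 0.0614 × 0.6607/(1 − 0.6607) = 0.120 mM.

0.120 mM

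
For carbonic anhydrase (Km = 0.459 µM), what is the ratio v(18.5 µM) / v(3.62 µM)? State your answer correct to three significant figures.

Since Vmax cancels, v₂/v₁ = [S]₂(Km+[S]₁) / [S]₁(Km+[S]₂).
= 18.5×(0.459+3.62) / (3.62×(0.459+18.5)) = 75.46/68.63 = 1.10.

1.10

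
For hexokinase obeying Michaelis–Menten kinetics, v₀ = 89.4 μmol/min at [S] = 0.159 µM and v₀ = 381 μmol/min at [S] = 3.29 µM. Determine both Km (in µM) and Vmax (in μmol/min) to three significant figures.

From v = Vmax[S]/(Km+[S]), each point gives Vmax = v(Km+[S])/[S].
Equating: 89.4(Km+0.159)/0.159 = 381(Km+3.29)/3.29.
562.3·Km + 89.4 = 115.8·Km + 381, so (562.3 − 115.8)·Km = 381 − 89.4.
Km = 291.6/446.5 = 0.653 µM; then Vmax = 89.4(0.653+0.159)/0.159 = 457 μmol/min.

Km = 0.653 µM; Vmax = 457 μmol/min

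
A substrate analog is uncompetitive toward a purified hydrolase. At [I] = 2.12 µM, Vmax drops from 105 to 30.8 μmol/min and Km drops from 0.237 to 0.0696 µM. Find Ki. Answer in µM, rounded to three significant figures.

0.880 µM

Uncompetitive: Vmax,app = Vmax/α (and Km,app = Km/α) with α = 1 + [I]/Ki.
α = Vmax/Vmax,app = 105/30.8 = 3.409.
Ki = [I]/(α − 1) = 2.12/2.409 = 0.880 µM.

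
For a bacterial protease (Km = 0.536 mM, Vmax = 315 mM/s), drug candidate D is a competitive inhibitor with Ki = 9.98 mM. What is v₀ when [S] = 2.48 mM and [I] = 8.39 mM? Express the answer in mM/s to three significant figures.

With α = 1 + [I]/Ki = 1 + 8.39/9.98 = 1.841, the competitive rate law is v = Vmax[S] / (αKm + [S]).
v = 315×2.48 / (1.841×0.536 + 2.48) = 781.2/3.467 = 225 mM/s.

225 mM/s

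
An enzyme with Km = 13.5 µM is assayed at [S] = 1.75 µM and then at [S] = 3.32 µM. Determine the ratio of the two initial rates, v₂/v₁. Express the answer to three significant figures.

The fractional saturations are [S]/(Km+[S]) = 1.75/15.25 = 0.1148 and 3.32/16.82 = 0.1974.
v₂/v₁ is just their ratio: 0.1974/0.1148 = 1.72.

1.72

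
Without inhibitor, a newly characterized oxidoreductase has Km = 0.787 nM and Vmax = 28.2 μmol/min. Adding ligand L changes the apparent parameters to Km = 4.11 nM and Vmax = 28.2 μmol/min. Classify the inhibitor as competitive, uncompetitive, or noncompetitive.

Km increases (0.787 → 4.11 nM) while Vmax is unchanged — the hallmark of competitive inhibition.

competitive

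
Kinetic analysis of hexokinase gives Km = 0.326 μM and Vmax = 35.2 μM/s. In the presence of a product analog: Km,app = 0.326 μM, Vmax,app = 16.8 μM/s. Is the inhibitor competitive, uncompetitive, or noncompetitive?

Vmax decreases (35.2 → 16.8 μM/s) while Km is unchanged — pure noncompetitive inhibition.

noncompetitive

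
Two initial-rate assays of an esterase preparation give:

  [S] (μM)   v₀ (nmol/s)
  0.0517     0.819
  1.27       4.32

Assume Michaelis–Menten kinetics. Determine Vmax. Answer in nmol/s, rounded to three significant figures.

5.28 nmol/s

In reciprocal form, 1/v = (Km/Vmax)·(1/[S]) + 1/Vmax. The two points give (1/[S], 1/v) = (19.34, 1.221) and (0.7874, 0.2315).
Slope = (1.221 − 0.2315)/(19.34 − 0.7874) = 0.05333; intercept = 1.221 − 0.05333×19.34 = 0.1895.
Vmax = 1/intercept = 5.28 nmol/s; Km = slope × Vmax = 0.05333 × 5.28 = 0.281 μM.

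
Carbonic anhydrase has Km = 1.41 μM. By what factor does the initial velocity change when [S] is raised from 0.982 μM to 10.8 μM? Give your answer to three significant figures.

Since Vmax cancels, v₂/v₁ = [S]₂(Km+[S]₁) / [S]₁(Km+[S]₂).
= 10.8×(1.41+0.982) / (0.982×(1.41+10.8)) = 25.83/11.99 = 2.15.

2.15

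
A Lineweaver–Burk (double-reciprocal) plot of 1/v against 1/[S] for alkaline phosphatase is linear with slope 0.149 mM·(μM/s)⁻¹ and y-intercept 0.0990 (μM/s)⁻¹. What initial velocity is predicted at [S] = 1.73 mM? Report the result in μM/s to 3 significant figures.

The y-intercept is 1/Vmax, so Vmax = 1/0.0990 = 10.1 μM/s.
The slope is Km/Vmax, so Km = 0.149 × 10.1 = 1.51 mM.
Then v = 10.1 × 1.73/(1.51 + 1.73) = 5.40 μM/s.

5.40 μM/s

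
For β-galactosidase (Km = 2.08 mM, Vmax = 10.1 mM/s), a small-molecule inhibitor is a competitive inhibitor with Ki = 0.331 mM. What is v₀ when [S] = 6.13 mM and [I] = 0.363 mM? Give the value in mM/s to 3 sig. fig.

With α = 1 + [I]/Ki = 1 + 0.363/0.331 = 2.097, the competitive rate law is v = Vmax[S] / (αKm + [S]).
v = 10.1×6.13 / (2.097×2.08 + 6.13) = 61.91/10.49 = 5.90 mM/s.

5.90 mM/s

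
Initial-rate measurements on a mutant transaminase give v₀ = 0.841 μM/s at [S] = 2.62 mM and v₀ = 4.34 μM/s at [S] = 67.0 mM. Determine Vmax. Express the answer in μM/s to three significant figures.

5.22 μM/s

In reciprocal form, 1/v = (Km/Vmax)·(1/[S]) + 1/Vmax. The two points give (1/[S], 1/v) = (0.3817, 1.189) and (0.01493, 0.2304).
Slope = (1.189 − 0.2304)/(0.3817 − 0.01493) = 2.614; intercept = 1.189 − 2.614×0.3817 = 0.1914.
Vmax = 1/intercept = 5.22 μM/s; Km = slope × Vmax = 2.614 × 5.22 = 13.7 mM.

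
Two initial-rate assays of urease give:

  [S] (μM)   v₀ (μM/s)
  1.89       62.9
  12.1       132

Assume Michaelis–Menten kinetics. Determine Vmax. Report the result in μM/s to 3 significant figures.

166 μM/s

In reciprocal form, 1/v = (Km/Vmax)·(1/[S]) + 1/Vmax. The two points give (1/[S], 1/v) = (0.5291, 0.01590) and (0.08264, 0.007576).
Slope = (0.01590 − 0.007576)/(0.5291 − 0.08264) = 0.01864; intercept = 0.01590 − 0.01864×0.5291 = 0.006035.
Vmax = 1/intercept = 166 μM/s; Km = slope × Vmax = 0.01864 × 166 = 3.09 μM.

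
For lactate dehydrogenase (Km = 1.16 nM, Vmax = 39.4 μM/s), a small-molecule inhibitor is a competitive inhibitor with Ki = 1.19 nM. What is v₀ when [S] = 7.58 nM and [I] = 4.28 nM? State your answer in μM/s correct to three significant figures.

23.1 μM/s

α = 1 + [I]/Ki = 1 + 4.28/1.19 = 4.597.
For a competitive inhibitor, Vmax is unchanged and the apparent Km becomes α·Km: Km,app = 5.33 nM, Vmax,app = 39.4 μM/s.
v = Vmax,app·[S]/(Km,app + [S]) = 39.4 × 7.58/(5.33 + 7.58) = 23.1 μM/s.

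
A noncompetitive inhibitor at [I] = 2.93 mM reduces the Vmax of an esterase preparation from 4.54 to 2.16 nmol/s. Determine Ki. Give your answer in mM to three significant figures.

Noncompetitive: Vmax,app = Vmax/α with α = 1 + [I]/Ki.
α = Vmax/Vmax,app = 4.54/2.16 = 2.102.
Since α = 1 + [I]/Ki, [I]/Ki = 2.102 − 1 = 1.102 and Ki = 2.93/1.102 = 2.66 mM.

2.66 mM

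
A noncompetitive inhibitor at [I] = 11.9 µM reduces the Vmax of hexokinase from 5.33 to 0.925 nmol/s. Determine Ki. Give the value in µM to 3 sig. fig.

Noncompetitive: Vmax,app = Vmax/α with α = 1 + [I]/Ki.
α = Vmax/Vmax,app = 5.33/0.925 = 5.762.
Since α = 1 + [I]/Ki, [I]/Ki = 5.762 − 1 = 4.762 and Ki = 11.9/4.762 = 2.50 µM.

2.50 µM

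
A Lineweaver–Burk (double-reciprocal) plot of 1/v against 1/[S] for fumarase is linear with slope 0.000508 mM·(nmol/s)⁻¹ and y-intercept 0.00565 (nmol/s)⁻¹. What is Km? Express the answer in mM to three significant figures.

0.0899 mM

y-intercept = 1/Vmax ⇒ Vmax = 177 nmol/s; slope = Km/Vmax ⇒ Km = slope × Vmax.
Km = 0.000508 × 177 = 0.0899 mM.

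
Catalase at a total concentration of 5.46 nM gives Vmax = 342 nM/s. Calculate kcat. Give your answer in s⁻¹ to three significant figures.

kcat = Vmax/[E]total = 342 nM/s / 5.46 nM = 62.6 s⁻¹.

62.6 s⁻¹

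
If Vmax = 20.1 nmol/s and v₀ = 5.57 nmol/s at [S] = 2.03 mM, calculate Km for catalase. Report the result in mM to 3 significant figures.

From v = Vmax[S]/(Km+[S]), Km = [S](Vmax − v)/v.
Km = 2.03 × (20.1 − 5.57) / 5.57 = 29.50/5.57 = 5.30 mM.

5.30 mM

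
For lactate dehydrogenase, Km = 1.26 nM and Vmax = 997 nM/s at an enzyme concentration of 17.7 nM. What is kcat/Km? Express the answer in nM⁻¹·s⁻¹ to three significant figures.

44.7 nM⁻¹·s⁻¹

kcat = Vmax/[E]total = 997/17.7 = 56.3 s⁻¹.
kcat/Km = 56.3/1.26 = 44.7 nM⁻¹·s⁻¹.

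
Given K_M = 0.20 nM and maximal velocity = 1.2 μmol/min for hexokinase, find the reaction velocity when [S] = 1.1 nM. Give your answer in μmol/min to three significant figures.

1.02 μmol/min

v = Vmax·[S]/(Km + [S]) = 1.2 × 1.1 / (0.20 + 1.1)
  = 1.320 / 1.300 = 1.02 μmol/min.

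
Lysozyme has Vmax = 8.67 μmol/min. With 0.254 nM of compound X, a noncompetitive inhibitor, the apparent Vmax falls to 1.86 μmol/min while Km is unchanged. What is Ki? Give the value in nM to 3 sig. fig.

0.0694 nM

Noncompetitive: Vmax,app = Vmax/α with α = 1 + [I]/Ki.
α = Vmax/Vmax,app = 8.67/1.86 = 4.661.
Since α = 1 + [I]/Ki, [I]/Ki = 4.661 − 1 = 3.661 and Ki = 0.254/3.661 = 0.0694 nM.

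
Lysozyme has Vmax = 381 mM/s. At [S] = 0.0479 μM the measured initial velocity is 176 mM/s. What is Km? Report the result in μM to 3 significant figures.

v/Vmax = 176/381 = 0.4619 = [S]/(Km+[S]).
So Km + [S] = [S]/0.4619 = 0.1037 μM, giving Km = 0.1037 − 0.0479 = 0.0558 μM.

0.0558 μM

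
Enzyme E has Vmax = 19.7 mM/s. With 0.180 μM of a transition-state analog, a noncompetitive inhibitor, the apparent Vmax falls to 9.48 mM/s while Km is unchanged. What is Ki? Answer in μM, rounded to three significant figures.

Noncompetitive: Vmax,app = Vmax/α with α = 1 + [I]/Ki.
α = Vmax/Vmax,app = 19.7/9.48 = 2.078.
Ki = [I]/(α − 1) = 0.180/1.078 = 0.167 μM.

0.167 μM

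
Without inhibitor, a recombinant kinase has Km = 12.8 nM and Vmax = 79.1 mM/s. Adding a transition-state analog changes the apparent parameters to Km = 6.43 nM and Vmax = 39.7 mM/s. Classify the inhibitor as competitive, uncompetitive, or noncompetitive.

uncompetitive

Both Km and Vmax decrease by the same factor (~1.99-fold) — characteristic of uncompetitive inhibition.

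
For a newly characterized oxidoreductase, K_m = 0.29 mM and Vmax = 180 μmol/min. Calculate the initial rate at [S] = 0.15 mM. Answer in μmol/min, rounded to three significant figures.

61.4 μmol/min

v = Vmax·[S]/(Km + [S]) = 180 × 0.15 / (0.29 + 0.15)
  = 27.00 / 0.4400 = 61.4 μmol/min.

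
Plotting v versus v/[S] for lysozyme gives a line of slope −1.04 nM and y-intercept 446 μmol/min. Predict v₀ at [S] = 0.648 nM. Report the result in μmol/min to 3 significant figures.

171 μmol/min

In the Eadie–Hofstee form v = Vmax − Km·(v/[S]), the slope is −Km and the intercept is Vmax, so Km = 1.04 nM and Vmax = 446 μmol/min.
v = 446 × 0.648/(1.04 + 0.648) = 171 μmol/min.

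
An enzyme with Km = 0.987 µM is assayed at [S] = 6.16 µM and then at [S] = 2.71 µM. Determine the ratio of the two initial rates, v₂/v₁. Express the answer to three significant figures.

0.850

Since Vmax cancels, v₂/v₁ = [S]₂(Km+[S]₁) / [S]₁(Km+[S]₂).
= 2.71×(0.987+6.16) / (6.16×(0.987+2.71)) = 19.37/22.77 = 0.850.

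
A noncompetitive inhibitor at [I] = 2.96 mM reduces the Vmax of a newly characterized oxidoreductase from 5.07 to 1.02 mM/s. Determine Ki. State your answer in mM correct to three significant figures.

Noncompetitive: Vmax,app = Vmax/α with α = 1 + [I]/Ki.
α = Vmax/Vmax,app = 5.07/1.02 = 4.971.
Since α = 1 + [I]/Ki, [I]/Ki = 4.971 − 1 = 3.971 and Ki = 2.96/3.971 = 0.745 mM.

0.745 mM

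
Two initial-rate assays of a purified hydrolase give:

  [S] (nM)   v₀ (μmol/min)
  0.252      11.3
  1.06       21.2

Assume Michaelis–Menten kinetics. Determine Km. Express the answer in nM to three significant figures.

From v = Vmax[S]/(Km+[S]), each point gives Vmax = v(Km+[S])/[S].
Equating: 11.3(Km+0.252)/0.252 = 21.2(Km+1.06)/1.06.
44.84·Km + 11.3 = 20.00·Km + 21.2, so (44.84 − 20.00)·Km = 21.2 − 11.3.
Km = 9.900/24.84 = 0.399 nM; then Vmax = 11.3(0.399+0.252)/0.252 = 29.2 μmol/min.

0.399 nM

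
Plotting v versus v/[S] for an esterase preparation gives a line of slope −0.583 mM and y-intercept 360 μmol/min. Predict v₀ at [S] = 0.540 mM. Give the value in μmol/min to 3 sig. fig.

In the Eadie–Hofstee form v = Vmax − Km·(v/[S]), the slope is −Km and the intercept is Vmax, so Km = 0.583 mM and Vmax = 360 μmol/min.
v = 360 × 0.540/(0.583 + 0.540) = 173 μmol/min.

173 μmol/min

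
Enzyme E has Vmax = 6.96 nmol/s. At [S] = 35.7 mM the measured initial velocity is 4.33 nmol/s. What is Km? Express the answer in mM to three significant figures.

From v = Vmax[S]/(Km+[S]), Km = [S](Vmax − v)/v.
Km = 35.7 × (6.96 − 4.33) / 4.33 = 93.89/4.33 = 21.7 mM.

21.7 mM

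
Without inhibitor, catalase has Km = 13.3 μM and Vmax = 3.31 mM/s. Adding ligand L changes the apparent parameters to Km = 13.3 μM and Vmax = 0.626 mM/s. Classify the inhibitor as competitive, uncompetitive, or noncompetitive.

Vmax decreases (3.31 → 0.626 mM/s) while Km is unchanged — pure noncompetitive inhibition.

noncompetitive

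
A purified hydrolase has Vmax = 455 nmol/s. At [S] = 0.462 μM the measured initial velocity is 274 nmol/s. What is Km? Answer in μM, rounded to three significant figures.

0.305 μM

From v = Vmax[S]/(Km+[S]), Km = [S](Vmax − v)/v.
Km = 0.462 × (455 − 274) / 274 = 83.62/274 = 0.305 μM.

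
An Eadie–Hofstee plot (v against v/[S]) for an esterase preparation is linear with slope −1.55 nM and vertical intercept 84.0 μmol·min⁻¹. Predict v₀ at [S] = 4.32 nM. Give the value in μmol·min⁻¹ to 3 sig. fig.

61.8 μmol·min⁻¹

In the Eadie–Hofstee form v = Vmax − Km·(v/[S]), the slope is −Km and the intercept is Vmax, so Km = 1.55 nM and Vmax = 84.0 μmol·min⁻¹.
v = 84.0 × 4.32/(1.55 + 4.32) = 61.8 μmol·min⁻¹.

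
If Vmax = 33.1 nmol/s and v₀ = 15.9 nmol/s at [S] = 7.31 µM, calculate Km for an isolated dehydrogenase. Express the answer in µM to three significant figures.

7.91 µM

From v = Vmax[S]/(Km+[S]), Km = [S](Vmax − v)/v.
Km = 7.31 × (33.1 − 15.9) / 15.9 = 125.7/15.9 = 7.91 µM.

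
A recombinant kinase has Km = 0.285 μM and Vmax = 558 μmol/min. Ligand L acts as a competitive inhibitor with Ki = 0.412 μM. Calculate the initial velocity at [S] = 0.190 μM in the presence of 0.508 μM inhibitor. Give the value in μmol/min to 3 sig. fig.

128 μmol/min

With α = 1 + [I]/Ki = 1 + 0.508/0.412 = 2.233, the competitive rate law is v = Vmax[S] / (αKm + [S]).
v = 558×0.190 / (2.233×0.285 + 0.190) = 106.0/0.8264 = 128 μmol/min.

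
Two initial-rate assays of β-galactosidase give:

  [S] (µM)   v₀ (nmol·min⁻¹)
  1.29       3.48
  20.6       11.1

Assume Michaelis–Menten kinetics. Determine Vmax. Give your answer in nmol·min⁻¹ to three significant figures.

13.0 nmol·min⁻¹

From v = Vmax[S]/(Km+[S]), each point gives Vmax = v(Km+[S])/[S].
Equating: 3.48(Km+1.29)/1.29 = 11.1(Km+20.6)/20.6.
2.698·Km + 3.48 = 0.5388·Km + 11.1, so (2.698 − 0.5388)·Km = 11.1 − 3.48.
Km = 7.620/2.159 = 3.53 µM; then Vmax = 3.48(3.53+1.29)/1.29 = 13.0 nmol·min⁻¹.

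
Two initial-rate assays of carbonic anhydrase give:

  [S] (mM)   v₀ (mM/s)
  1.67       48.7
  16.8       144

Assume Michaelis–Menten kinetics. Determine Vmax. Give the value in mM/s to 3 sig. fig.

From v = Vmax[S]/(Km+[S]), each point gives Vmax = v(Km+[S])/[S].
Equating: 48.7(Km+1.67)/1.67 = 144(Km+16.8)/16.8.
29.16·Km + 48.7 = 8.571·Km + 144, so (29.16 − 8.571)·Km = 144 − 48.7.
Km = 95.30/20.59 = 4.63 mM; then Vmax = 48.7(4.63+1.67)/1.67 = 184 mM/s.

184 mM/s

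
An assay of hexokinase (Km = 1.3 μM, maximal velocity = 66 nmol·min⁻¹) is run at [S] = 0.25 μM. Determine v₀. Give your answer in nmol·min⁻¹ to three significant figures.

10.6 nmol·min⁻¹

v = Vmax·[S]/(Km + [S]) = 66 × 0.25 / (1.3 + 0.25)
  = 16.50 / 1.550 = 10.6 nmol·min⁻¹.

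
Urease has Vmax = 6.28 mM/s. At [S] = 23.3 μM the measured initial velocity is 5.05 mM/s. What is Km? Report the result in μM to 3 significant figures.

5.68 μM

From v = Vmax[S]/(Km+[S]), Km = [S](Vmax − v)/v.
Km = 23.3 × (6.28 − 5.05) / 5.05 = 28.66/5.05 = 5.68 μM.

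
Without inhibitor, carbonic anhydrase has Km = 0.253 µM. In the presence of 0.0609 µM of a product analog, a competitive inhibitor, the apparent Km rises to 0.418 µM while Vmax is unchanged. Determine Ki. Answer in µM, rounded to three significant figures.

0.0934 µM

Competitive: Km,app = α·Km with α = 1 + [I]/Ki.
α = Km,app/Km = 0.418/0.253 = 1.652.
Since α = 1 + [I]/Ki, [I]/Ki = 1.652 − 1 = 0.6522 and Ki = 0.0609/0.6522 = 0.0934 µM.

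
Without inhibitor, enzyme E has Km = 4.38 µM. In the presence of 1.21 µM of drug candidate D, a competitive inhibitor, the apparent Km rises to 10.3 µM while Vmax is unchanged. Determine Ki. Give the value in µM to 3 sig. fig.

0.895 µM

Competitive: Km,app = α·Km with α = 1 + [I]/Ki.
α = Km,app/Km = 10.3/4.38 = 2.352.
Since α = 1 + [I]/Ki, [I]/Ki = 2.352 − 1 = 1.352 and Ki = 1.21/1.352 = 0.895 µM.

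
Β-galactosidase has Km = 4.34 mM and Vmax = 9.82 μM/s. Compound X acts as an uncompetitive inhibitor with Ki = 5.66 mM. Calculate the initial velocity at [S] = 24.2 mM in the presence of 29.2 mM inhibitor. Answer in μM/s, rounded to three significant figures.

1.55 μM/s

α = 1 + [I]/Ki = 1 + 29.2/5.66 = 6.159.
For an uncompetitive inhibitor, both parameters are divided by α, giving Vmax/α and Km/α: Km,app = 0.705 mM, Vmax,app = 1.59 μM/s.
v = Vmax,app·[S]/(Km,app + [S]) = 1.59 × 24.2/(0.705 + 24.2) = 1.55 μM/s.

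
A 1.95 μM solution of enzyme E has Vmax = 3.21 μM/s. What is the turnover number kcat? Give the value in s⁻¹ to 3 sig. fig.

kcat = Vmax/[E]total = 3.21 μM/s / 1.95 μM = 1.65 s⁻¹.

1.65 s⁻¹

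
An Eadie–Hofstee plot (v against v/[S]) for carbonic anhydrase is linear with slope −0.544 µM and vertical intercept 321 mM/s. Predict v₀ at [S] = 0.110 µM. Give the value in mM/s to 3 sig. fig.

54.0 mM/s

In the Eadie–Hofstee form v = Vmax − Km·(v/[S]), the slope is −Km and the intercept is Vmax, so Km = 0.544 µM and Vmax = 321 mM/s.
v = 321 × 0.110/(0.544 + 0.110) = 54.0 mM/s.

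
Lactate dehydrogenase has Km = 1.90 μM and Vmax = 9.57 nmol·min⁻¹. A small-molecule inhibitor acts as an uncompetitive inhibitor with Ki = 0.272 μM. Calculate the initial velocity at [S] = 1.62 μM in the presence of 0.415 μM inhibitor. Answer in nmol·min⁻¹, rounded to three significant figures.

α = 1 + [I]/Ki = 1 + 0.415/0.272 = 2.526.
For an uncompetitive inhibitor, both parameters are divided by α, giving Vmax/α and Km/α: Km,app = 0.752 μM, Vmax,app = 3.79 nmol·min⁻¹.
v = Vmax,app·[S]/(Km,app + [S]) = 3.79 × 1.62/(0.752 + 1.62) = 2.59 nmol·min⁻¹.

2.59 nmol·min⁻¹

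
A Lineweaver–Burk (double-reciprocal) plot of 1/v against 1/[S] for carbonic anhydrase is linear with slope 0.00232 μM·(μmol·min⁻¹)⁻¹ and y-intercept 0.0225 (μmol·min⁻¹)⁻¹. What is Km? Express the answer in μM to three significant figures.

y-intercept = 1/Vmax ⇒ Vmax = 44.4 μmol·min⁻¹; slope = Km/Vmax ⇒ Km = slope × Vmax.
Km = 0.00232 × 44.4 = 0.103 μM.

0.103 μM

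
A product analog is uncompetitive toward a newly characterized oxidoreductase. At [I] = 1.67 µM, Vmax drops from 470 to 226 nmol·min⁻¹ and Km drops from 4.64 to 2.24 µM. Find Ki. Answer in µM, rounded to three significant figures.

Uncompetitive: Vmax,app = Vmax/α (and Km,app = Km/α) with α = 1 + [I]/Ki.
α = Vmax/Vmax,app = 470/226 = 2.080.
Ki = [I]/(α − 1) = 1.67/1.080 = 1.55 µM.

1.55 µM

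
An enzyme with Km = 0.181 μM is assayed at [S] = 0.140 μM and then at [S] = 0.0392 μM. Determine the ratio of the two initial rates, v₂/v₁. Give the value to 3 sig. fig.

0.408

The fractional saturations are [S]/(Km+[S]) = 0.140/0.3210 = 0.4361 and 0.0392/0.2202 = 0.1780.
v₂/v₁ is just their ratio: 0.1780/0.4361 = 0.408.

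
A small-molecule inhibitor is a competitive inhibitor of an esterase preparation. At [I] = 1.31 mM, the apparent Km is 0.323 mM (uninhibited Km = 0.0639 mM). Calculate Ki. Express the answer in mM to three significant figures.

Competitive: Km,app = α·Km with α = 1 + [I]/Ki.
α = Km,app/Km = 0.323/0.0639 = 5.055.
Ki = [I]/(α − 1) = 1.31/4.055 = 0.323 mM.

0.323 mM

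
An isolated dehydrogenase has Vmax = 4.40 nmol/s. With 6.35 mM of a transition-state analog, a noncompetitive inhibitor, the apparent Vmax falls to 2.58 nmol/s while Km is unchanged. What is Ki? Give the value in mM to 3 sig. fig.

Noncompetitive: Vmax,app = Vmax/α with α = 1 + [I]/Ki.
α = Vmax/Vmax,app = 4.40/2.58 = 1.705.
Ki = [I]/(α − 1) = 6.35/0.7054 = 9.00 mM.

9.00 mM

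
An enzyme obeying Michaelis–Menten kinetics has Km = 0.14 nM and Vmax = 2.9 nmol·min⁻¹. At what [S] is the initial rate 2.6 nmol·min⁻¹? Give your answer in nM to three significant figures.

Rearranging v = Vmax[S]/(Km+[S]) gives [S] = Km·v/(Vmax − v).
[S] = 0.14 × 2.6 / (2.9 − 2.6) = 0.3640/0.3000 = 1.21 nM.

1.21 nM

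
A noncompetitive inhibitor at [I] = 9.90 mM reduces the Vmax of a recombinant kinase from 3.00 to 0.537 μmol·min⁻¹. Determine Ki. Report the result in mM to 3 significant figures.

2.16 mM

Noncompetitive: Vmax,app = Vmax/α with α = 1 + [I]/Ki.
α = Vmax/Vmax,app = 3.00/0.537 = 5.587.
Since α = 1 + [I]/Ki, [I]/Ki = 5.587 − 1 = 4.587 and Ki = 9.90/4.587 = 2.16 mM.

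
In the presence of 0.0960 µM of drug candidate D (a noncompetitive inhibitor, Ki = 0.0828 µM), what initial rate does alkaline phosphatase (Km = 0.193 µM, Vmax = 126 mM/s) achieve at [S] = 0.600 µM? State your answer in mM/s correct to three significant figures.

With α = 1 + [I]/Ki = 1 + 0.0960/0.0828 = 2.159, the noncompetitive rate law is v = (Vmax/α)·[S] / (Km + [S]).
v = (126/2.159)×0.600 / (0.193 + 0.600) = 35.01/0.7930 = 44.1 mM/s.

44.1 mM/s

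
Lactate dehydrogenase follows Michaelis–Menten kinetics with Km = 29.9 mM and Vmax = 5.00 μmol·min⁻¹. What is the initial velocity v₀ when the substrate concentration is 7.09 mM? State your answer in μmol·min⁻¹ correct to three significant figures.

v = Vmax·[S]/(Km + [S]) = 5.00 × 7.09 / (29.9 + 7.09)
  = 35.45 / 36.99 = 0.958 μmol·min⁻¹.

0.958 μmol·min⁻¹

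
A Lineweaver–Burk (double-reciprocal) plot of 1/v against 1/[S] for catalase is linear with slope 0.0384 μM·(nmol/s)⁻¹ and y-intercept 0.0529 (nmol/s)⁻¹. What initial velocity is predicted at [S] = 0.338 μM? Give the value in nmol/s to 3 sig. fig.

6.01 nmol/s

The y-intercept is 1/Vmax, so Vmax = 1/0.0529 = 18.9 nmol/s.
The slope is Km/Vmax, so Km = 0.0384 × 18.9 = 0.726 μM.
Then v = 18.9 × 0.338/(0.726 + 0.338) = 6.01 nmol/s.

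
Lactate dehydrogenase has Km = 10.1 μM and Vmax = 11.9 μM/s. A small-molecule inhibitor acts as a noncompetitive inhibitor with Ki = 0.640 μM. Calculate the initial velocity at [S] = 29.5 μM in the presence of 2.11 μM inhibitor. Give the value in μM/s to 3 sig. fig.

2.06 μM/s

With α = 1 + [I]/Ki = 1 + 2.11/0.640 = 4.297, the noncompetitive rate law is v = (Vmax/α)·[S] / (Km + [S]).
v = (11.9/4.297)×29.5 / (10.1 + 29.5) = 81.70/39.60 = 2.06 μM/s.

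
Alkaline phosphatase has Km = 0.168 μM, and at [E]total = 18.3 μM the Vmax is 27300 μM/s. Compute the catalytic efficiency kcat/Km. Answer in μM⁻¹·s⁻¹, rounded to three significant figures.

8880 μM⁻¹·s⁻¹

kcat = Vmax/[E]total = 27300/18.3 = 1490 s⁻¹.
kcat/Km = 1490/0.168 = 8880 μM⁻¹·s⁻¹.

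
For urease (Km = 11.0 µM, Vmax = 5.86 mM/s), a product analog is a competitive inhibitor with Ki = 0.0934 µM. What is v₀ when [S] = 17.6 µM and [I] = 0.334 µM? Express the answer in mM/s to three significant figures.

1.52 mM/s

α = 1 + [I]/Ki = 1 + 0.334/0.0934 = 4.576.
For a competitive inhibitor, Vmax is unchanged and the apparent Km becomes α·Km: Km,app = 50.3 µM, Vmax,app = 5.86 mM/s.
v = Vmax,app·[S]/(Km,app + [S]) = 5.86 × 17.6/(50.3 + 17.6) = 1.52 mM/s.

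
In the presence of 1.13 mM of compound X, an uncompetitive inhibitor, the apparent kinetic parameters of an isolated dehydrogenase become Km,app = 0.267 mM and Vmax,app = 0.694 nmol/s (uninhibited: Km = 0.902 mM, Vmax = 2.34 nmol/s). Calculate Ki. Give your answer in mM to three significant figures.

Uncompetitive: Vmax,app = Vmax/α (and Km,app = Km/α) with α = 1 + [I]/Ki.
α = Vmax/Vmax,app = 2.34/0.694 = 3.372.
Ki = [I]/(α − 1) = 1.13/2.372 = 0.476 mM.

0.476 mM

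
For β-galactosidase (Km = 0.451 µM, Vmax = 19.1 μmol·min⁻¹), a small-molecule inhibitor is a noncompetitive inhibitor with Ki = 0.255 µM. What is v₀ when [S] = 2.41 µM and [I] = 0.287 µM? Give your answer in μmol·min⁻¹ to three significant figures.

With α = 1 + [I]/Ki = 1 + 0.287/0.255 = 2.125, the noncompetitive rate law is v = (Vmax/α)·[S] / (Km + [S]).
v = (19.1/2.125)×2.41 / (0.451 + 2.41) = 21.66/2.861 = 7.57 μmol·min⁻¹.

7.57 μmol·min⁻¹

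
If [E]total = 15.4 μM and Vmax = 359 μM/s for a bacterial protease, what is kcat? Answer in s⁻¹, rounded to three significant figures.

kcat = Vmax/[E]total = 359 μM/s / 15.4 μM = 23.3 s⁻¹.

23.3 s⁻¹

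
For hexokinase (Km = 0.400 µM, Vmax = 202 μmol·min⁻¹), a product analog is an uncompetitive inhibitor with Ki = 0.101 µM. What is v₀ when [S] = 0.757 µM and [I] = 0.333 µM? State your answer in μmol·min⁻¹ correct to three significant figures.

41.9 μmol·min⁻¹

α = 1 + [I]/Ki = 1 + 0.333/0.101 = 4.297.
For an uncompetitive inhibitor, both parameters are divided by α, giving Vmax/α and Km/α: Km,app = 0.0931 µM, Vmax,app = 47.0 μmol·min⁻¹.
v = Vmax,app·[S]/(Km,app + [S]) = 47.0 × 0.757/(0.0931 + 0.757) = 41.9 μmol·min⁻¹.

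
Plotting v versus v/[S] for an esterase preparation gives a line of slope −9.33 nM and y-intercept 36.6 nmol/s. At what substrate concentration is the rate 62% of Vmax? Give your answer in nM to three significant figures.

15.2 nM

The Eadie–Hofstee slope gives Km = 9.33 nM (slope = −Km).
v/Vmax = [S]/(Km+[S]) = 0.62 ⇒ [S] = Km·0.62/(1−0.62) = 9.33 × 1.632 = 15.2 nM.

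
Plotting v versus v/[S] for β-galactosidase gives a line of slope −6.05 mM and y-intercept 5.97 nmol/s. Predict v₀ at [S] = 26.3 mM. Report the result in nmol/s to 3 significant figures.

4.85 nmol/s

In the Eadie–Hofstee form v = Vmax − Km·(v/[S]), the slope is −Km and the intercept is Vmax, so Km = 6.05 mM and Vmax = 5.97 nmol/s.
v = 5.97 × 26.3/(6.05 + 26.3) = 4.85 nmol/s.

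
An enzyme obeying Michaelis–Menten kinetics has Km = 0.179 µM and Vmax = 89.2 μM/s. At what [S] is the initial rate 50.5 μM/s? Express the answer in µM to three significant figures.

0.234 µM

The required fractional saturation is v/Vmax = 50.5/89.2 = 0.5661.
Then [S]/(Km+[S]) = 0.5661 ⇒ [S] = 0.179 × 0.5661/(1 − 0.5661) = 0.234 µM.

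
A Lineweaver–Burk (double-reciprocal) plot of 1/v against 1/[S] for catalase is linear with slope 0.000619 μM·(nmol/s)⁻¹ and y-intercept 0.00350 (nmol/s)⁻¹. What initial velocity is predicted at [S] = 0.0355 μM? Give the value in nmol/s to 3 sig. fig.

47.8 nmol/s

The y-intercept is 1/Vmax, so Vmax = 1/0.00350 = 286 nmol/s.
The slope is Km/Vmax, so Km = 0.000619 × 286 = 0.177 μM.
Then v = 286 × 0.0355/(0.177 + 0.0355) = 47.8 nmol/s.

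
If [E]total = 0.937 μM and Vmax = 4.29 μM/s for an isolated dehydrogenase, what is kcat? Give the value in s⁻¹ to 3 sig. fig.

4.58 s⁻¹

kcat = Vmax/[E]total = 4.29 μM/s / 0.937 μM = 4.58 s⁻¹.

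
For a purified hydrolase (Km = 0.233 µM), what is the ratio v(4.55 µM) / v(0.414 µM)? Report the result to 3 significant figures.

Since Vmax cancels, v₂/v₁ = [S]₂(Km+[S]₁) / [S]₁(Km+[S]₂).
= 4.55×(0.233+0.414) / (0.414×(0.233+4.55)) = 2.944/1.980 = 1.49.

1.49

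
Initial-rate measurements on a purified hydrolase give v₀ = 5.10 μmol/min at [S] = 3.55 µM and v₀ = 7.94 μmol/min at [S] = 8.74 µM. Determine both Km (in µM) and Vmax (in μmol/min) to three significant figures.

In reciprocal form, 1/v = (Km/Vmax)·(1/[S]) + 1/Vmax. The two points give (1/[S], 1/v) = (0.2817, 0.1961) and (0.1144, 0.1259).
Slope = (0.1961 − 0.1259)/(0.2817 − 0.1144) = 0.4193; intercept = 0.1961 − 0.4193×0.2817 = 0.07797.
Vmax = 1/intercept = 12.8 μmol/min; Km = slope × Vmax = 0.4193 × 12.8 = 5.38 µM.

Km = 5.38 µM; Vmax = 12.8 μmol/min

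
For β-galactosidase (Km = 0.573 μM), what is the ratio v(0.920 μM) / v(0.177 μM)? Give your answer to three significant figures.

2.61

Since Vmax cancels, v₂/v₁ = [S]₂(Km+[S]₁) / [S]₁(Km+[S]₂).
= 0.920×(0.573+0.177) / (0.177×(0.573+0.920)) = 0.6900/0.2643 = 2.61.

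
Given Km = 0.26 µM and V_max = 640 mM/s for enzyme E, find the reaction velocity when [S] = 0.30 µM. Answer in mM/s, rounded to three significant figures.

343 mM/s

v = Vmax·[S]/(Km + [S]) = 640 × 0.30 / (0.26 + 0.30)
  = 192.0 / 0.5600 = 343 mM/s.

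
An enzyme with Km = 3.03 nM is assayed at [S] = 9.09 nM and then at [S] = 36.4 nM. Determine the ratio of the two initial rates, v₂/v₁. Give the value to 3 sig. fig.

The fractional saturations are [S]/(Km+[S]) = 9.09/12.12 = 0.7500 and 36.4/39.43 = 0.9232.
v₂/v₁ is just their ratio: 0.9232/0.7500 = 1.23.

1.23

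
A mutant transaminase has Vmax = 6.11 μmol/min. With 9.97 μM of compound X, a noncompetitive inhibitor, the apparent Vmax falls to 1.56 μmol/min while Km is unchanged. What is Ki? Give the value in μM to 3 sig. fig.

3.42 μM

Noncompetitive: Vmax,app = Vmax/α with α = 1 + [I]/Ki.
α = Vmax/Vmax,app = 6.11/1.56 = 3.917.
Ki = [I]/(α − 1) = 9.97/2.917 = 3.42 μM.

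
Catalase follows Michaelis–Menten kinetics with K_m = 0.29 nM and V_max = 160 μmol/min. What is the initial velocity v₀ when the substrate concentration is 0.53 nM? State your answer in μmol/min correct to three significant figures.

[S]/(Km+[S]) = 0.53/0.8200 = 0.6463, the fractional saturation.
v = 0.6463 × Vmax = 0.6463 × 160 = 103 μmol/min.

103 μmol/min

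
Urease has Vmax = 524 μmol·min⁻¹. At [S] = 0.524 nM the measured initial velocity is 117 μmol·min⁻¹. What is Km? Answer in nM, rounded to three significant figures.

v/Vmax = 117/524 = 0.2233 = [S]/(Km+[S]).
So Km + [S] = [S]/0.2233 = 2.347 nM, giving Km = 2.347 − 0.524 = 1.82 nM.

1.82 nM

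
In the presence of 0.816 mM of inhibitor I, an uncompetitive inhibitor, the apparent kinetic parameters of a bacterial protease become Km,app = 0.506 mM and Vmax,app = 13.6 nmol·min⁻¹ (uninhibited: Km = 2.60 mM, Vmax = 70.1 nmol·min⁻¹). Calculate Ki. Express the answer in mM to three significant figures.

Uncompetitive: Vmax,app = Vmax/α (and Km,app = Km/α) with α = 1 + [I]/Ki.
α = Vmax/Vmax,app = 70.1/13.6 = 5.154.
Ki = [I]/(α − 1) = 0.816/4.154 = 0.196 mM.

0.196 mM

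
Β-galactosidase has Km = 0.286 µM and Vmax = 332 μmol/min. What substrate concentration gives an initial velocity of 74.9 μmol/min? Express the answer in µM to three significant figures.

Rearranging v = Vmax[S]/(Km+[S]) gives [S] = Km·v/(Vmax − v).
[S] = 0.286 × 74.9 / (332 − 74.9) = 21.42/257.1 = 0.0833 µM.

0.0833 µM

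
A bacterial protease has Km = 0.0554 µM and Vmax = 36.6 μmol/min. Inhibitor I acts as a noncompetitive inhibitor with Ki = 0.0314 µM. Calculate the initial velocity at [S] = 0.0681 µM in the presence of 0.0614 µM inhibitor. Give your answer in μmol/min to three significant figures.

6.83 μmol/min

With α = 1 + [I]/Ki = 1 + 0.0614/0.0314 = 2.955, the noncompetitive rate law is v = (Vmax/α)·[S] / (Km + [S]).
v = (36.6/2.955)×0.0681 / (0.0554 + 0.0681) = 0.8434/0.1235 = 6.83 μmol/min.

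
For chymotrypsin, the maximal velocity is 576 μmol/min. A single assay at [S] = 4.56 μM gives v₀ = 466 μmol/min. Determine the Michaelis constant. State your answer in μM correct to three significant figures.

From v = Vmax[S]/(Km+[S]), Km = [S](Vmax − v)/v.
Km = 4.56 × (576 − 466) / 466 = 501.6/466 = 1.08 μM.

1.08 μM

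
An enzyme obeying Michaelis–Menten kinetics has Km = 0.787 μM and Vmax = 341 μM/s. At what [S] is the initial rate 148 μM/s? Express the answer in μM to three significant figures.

Rearranging v = Vmax[S]/(Km+[S]) gives [S] = Km·v/(Vmax − v).
[S] = 0.787 × 148 / (341 − 148) = 116.5/193.0 = 0.604 μM.

0.604 μM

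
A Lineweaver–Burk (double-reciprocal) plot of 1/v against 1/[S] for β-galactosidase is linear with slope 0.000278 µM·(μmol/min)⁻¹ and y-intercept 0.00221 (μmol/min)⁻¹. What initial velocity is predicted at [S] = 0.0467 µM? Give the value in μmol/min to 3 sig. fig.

123 μmol/min

The y-intercept is 1/Vmax, so Vmax = 1/0.00221 = 452 μmol/min.
The slope is Km/Vmax, so Km = 0.000278 × 452 = 0.126 µM.
Then v = 452 × 0.0467/(0.126 + 0.0467) = 123 μmol/min.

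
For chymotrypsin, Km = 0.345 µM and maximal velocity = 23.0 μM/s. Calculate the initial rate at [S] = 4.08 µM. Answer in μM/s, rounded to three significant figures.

v = Vmax·[S]/(Km + [S]) = 23.0 × 4.08 / (0.345 + 4.08)
  = 93.84 / 4.425 = 21.2 μM/s.

21.2 μM/s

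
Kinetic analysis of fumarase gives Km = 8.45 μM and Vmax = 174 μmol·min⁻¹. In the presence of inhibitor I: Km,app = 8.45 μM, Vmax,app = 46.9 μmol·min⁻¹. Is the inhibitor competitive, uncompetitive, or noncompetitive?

noncompetitive

Vmax decreases (174 → 46.9 μmol·min⁻¹) while Km is unchanged — pure noncompetitive inhibition.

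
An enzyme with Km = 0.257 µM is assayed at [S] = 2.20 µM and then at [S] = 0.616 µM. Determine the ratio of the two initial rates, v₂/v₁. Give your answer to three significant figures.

Since Vmax cancels, v₂/v₁ = [S]₂(Km+[S]₁) / [S]₁(Km+[S]₂).
= 0.616×(0.257+2.20) / (2.20×(0.257+0.616)) = 1.514/1.921 = 0.788.

0.788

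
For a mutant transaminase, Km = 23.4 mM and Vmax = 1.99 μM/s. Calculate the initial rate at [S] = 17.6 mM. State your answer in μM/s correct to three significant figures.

0.854 μM/s

[S]/(Km+[S]) = 17.6/41.00 = 0.4293, the fractional saturation.
v = 0.4293 × Vmax = 0.4293 × 1.99 = 0.854 μM/s.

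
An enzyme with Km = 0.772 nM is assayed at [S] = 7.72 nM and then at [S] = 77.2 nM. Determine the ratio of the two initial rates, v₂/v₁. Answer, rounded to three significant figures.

1.09

Since Vmax cancels, v₂/v₁ = [S]₂(Km+[S]₁) / [S]₁(Km+[S]₂).
= 77.2×(0.772+7.72) / (7.72×(0.772+77.2)) = 655.6/601.9 = 1.09.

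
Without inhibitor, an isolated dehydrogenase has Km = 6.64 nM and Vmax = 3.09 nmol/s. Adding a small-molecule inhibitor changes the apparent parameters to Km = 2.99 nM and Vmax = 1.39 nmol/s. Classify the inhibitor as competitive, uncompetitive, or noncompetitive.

Both Km and Vmax decrease by the same factor (~2.22-fold) — characteristic of uncompetitive inhibition.

uncompetitive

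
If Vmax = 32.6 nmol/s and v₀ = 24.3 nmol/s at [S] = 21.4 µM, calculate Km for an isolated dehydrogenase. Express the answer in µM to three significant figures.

7.31 µM

From v = Vmax[S]/(Km+[S]), Km = [S](Vmax − v)/v.
Km = 21.4 × (32.6 − 24.3) / 24.3 = 177.6/24.3 = 7.31 µM.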